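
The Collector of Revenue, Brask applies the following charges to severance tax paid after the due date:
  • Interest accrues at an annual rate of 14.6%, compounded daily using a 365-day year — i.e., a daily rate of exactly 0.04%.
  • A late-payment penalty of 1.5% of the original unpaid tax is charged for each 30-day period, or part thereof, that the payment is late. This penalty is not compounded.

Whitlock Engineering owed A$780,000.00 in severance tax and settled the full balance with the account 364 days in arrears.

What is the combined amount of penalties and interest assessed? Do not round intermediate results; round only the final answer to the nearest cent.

A$274,325.79

Penalty periods: ⌈364/30⌉ = 13; penalty = 13 × 1.5% × A$780,000.00 = A$152,100.00
Interest: A$780,000.00 × ((1 + 0.0004)^364 − 1) = A$780,000.00 × 0.15669973… = A$122,225.7875…
Penalties + interest = A$152,100.0000 + A$122,225.7875… = A$274,325.79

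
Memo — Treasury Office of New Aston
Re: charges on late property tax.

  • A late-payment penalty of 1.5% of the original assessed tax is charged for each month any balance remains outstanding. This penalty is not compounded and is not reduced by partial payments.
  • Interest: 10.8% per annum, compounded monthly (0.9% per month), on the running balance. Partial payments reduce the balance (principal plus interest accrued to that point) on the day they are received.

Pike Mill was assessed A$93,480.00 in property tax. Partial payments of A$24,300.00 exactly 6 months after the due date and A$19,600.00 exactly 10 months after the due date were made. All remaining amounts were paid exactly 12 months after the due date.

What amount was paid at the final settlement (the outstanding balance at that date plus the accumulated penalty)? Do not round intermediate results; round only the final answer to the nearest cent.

Balance at month 6: A$93,480.0000 × (1 + 0.009)^6 = A$98,642.8704…
After A$24,300.00 payment: A$98,642.8704… − A$24,300.00 = A$74,342.8704…
Balance at month 10: A$74,342.8704… × (1 + 0.009)^4 = A$77,055.5616…
After A$19,600.00 payment: A$77,055.5616… − A$19,600.00 = A$57,455.5616…
Balance at month 12: A$57,455.5616… × (1 + 0.009)^2 = A$58,494.4156…
Penalty: 12 × 1.5% × A$93,480.00 = A$16,826.40
Final settlement = outstanding balance + penalty = A$58,494.4156… + A$16,826.40 = A$75,320.82

A$75,320.82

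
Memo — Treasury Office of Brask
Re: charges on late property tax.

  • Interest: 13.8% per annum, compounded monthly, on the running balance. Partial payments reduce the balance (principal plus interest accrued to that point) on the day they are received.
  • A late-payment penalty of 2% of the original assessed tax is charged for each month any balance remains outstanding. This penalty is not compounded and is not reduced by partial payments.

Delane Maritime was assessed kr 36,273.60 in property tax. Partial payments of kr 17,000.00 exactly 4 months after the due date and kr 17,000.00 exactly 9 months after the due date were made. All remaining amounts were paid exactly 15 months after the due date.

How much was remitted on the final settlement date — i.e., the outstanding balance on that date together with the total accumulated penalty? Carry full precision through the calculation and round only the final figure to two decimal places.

Monthly rate = 13.8% ÷ 12 = 1.15%
Balance at month 4: kr 36,273.6000 × (1 + 0.0115)^4 = kr 37,971.1900…
After kr 17,000.00 payment: kr 37,971.1900… − kr 17,000.00 = kr 20,971.1900…
Balance at month 9: kr 20,971.1900… × (1 + 0.0115)^5 = kr 22,205.0886…
After kr 17,000.00 payment: kr 22,205.0886… − kr 17,000.00 = kr 5,205.0886…
Balance at month 15: kr 5,205.0886… × (1 + 0.0115)^6 = kr 5,574.7250…
Penalty: 15 × 2% × kr 36,273.60 = kr 10,882.08
Final settlement = outstanding balance + penalty = kr 5,574.7250… + kr 10,882.08 = kr 16,456.81

kr 16,456.81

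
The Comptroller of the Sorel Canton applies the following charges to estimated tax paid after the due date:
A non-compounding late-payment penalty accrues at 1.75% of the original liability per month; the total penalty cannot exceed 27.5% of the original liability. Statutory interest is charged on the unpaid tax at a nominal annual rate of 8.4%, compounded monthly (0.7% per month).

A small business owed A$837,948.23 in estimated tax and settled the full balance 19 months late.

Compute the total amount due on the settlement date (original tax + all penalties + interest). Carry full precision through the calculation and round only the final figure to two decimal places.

A$1,187,138.75

Penalty (uncapped): 19 × 1.75% × A$837,948.23 = A$278,617.79…; cap = 27.5% × A$837,948.23 = A$230,435.76… → penalty = A$230,435.76…
Interest: A$837,948.23 × ((1 + 0.007)^19 − 1) = A$837,948.23 × 0.1417209… = A$118,754.7538…
Total = A$837,948.23 + A$230,435.7633… + A$118,754.7538… = A$1,187,138.75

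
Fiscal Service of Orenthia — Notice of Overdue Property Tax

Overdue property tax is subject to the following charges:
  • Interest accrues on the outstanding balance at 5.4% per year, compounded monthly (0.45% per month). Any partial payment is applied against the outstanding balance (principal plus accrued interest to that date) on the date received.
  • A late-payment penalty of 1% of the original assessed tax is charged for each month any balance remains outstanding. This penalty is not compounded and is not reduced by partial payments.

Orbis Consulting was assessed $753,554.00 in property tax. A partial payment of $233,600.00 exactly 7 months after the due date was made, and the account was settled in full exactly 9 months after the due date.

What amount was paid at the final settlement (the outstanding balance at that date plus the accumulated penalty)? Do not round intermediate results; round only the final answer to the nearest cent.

$616,740.81

Balance at month 7: $753,554.0000 × (1 + 0.0045)^7 = $777,613.8140…
After $233,600.00 payment: $777,613.8140… − $233,600.00 = $544,013.8140…
Balance at month 9: $544,013.8140… × (1 + 0.0045)^2 = $548,920.9547…
Penalty: 9 × 1% × $753,554.00 = $67,819.86
Final settlement = outstanding balance + penalty = $548,920.9547… + $67,819.86 = $616,740.81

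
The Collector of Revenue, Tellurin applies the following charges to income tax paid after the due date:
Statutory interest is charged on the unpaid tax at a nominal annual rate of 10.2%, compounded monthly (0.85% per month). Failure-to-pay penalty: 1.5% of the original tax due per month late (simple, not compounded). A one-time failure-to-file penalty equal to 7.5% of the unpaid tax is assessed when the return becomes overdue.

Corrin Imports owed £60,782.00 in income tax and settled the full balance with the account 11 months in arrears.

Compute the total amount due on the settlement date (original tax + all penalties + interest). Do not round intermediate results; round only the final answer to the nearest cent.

£81,300.59

Failure-to-file penalty: 7.5% × £60,782.00 = £4,558.65
Failure-to-pay penalty = 1.5% × £60,782.00 × 11 mo = £10,029.03
Interest: £60,782.00 × ((1 + 0.0085)^11 − 1) = £60,782.00 × 0.0975768… = £5,930.9145…
Total = £60,782.00 + £14,587.6800 + £5,930.9145… = £81,300.59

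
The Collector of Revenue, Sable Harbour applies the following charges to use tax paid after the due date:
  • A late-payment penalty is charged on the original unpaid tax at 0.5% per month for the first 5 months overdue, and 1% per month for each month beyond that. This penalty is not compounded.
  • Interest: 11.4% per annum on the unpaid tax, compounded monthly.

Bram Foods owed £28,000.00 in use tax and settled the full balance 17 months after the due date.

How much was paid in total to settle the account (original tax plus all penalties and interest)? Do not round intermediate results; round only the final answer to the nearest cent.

£36,942.55

Penalty, months 1–5: 5 × 0.5% × £28,000.00 = £700.00
Penalty, months 6–17: 12 × 1% × £28,000.00 = £3,360.00
Interest (11.4%/yr ÷ 12 = 0.95%/month): £28,000.00 × ((1 + 0.0095)^17 − 1) = £4,882.5529…
Total = £28,000.00 + £4,060.0000 + £4,882.5529… = £36,942.55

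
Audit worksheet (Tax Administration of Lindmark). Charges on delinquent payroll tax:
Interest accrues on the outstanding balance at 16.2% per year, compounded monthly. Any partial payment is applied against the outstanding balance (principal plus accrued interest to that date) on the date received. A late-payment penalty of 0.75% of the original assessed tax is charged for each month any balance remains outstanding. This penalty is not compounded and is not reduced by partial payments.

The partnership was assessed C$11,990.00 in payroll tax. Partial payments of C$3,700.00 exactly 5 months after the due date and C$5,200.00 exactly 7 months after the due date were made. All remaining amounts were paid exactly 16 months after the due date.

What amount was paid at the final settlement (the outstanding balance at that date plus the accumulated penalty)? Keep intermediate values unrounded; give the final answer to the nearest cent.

C$6,143.03

Monthly rate = 16.2% ÷ 12 = 1.35%
Balance at month 5: C$11,990.0000 × (1 + 0.0135)^5 = C$12,821.4738…
After C$3,700.00 payment: C$12,821.4738… − C$3,700.00 = C$9,121.4738…
Balance at month 7: C$9,121.4738… × (1 + 0.0135)^2 = C$9,369.4160…
After C$5,200.00 payment: C$9,369.4160… − C$5,200.00 = C$4,169.4160…
Balance at month 16: C$4,169.4160… × (1 + 0.0135)^9 = C$4,704.2349…
Penalty: 16 × 0.75% × C$11,990.00 = C$1,438.80
Final settlement = outstanding balance + penalty = C$4,704.2349… + C$1,438.80 = C$6,143.03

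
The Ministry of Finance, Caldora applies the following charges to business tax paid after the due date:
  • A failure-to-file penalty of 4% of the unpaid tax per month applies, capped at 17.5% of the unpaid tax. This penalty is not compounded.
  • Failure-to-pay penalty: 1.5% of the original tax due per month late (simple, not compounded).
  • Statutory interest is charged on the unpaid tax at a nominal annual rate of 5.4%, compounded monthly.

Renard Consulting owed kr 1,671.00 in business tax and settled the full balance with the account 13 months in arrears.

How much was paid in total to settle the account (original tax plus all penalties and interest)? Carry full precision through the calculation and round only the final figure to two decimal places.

Failure-to-file: 13 × 4% × kr 1,671.00 = kr 868.92, capped at 17.5% × kr 1,671.00 = kr 292.43…
Failure-to-pay penalty = 1.5% × kr 1,671.00 × 13 mo = kr 325.85…
Interest (5.4%/yr ÷ 12 = 0.45%/month): kr 1,671.00 × ((1 + 0.0045)^13 − 1) = kr 100.4369…
Total = kr 1,671.00 + kr 618.2700 + kr 100.4369… = kr 2,389.71

kr 2,389.71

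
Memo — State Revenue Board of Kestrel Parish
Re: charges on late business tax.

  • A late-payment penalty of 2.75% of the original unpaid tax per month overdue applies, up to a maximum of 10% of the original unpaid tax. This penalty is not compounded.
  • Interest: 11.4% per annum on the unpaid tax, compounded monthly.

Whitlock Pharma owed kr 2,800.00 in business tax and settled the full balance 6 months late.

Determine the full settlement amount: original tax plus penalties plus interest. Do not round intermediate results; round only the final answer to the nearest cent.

Penalty (uncapped): 6 × 2.75% × kr 2,800.00 = kr 462.00; cap = 10% × kr 2,800.00 = kr 280.00 → penalty = kr 280.00
Interest (11.4%/yr ÷ 12 = 0.95%/month): kr 2,800.00 × ((1 + 0.0095)^6 − 1) = kr 163.4389…
Total = kr 2,800.00 + kr 280.0000 + kr 163.4389… = kr 3,243.44

kr 3,243.44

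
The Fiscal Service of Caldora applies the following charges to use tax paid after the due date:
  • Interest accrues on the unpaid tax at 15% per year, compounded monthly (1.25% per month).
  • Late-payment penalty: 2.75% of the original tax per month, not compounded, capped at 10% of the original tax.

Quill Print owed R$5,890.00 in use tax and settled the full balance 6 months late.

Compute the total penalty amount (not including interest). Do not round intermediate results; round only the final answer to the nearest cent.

R$589.00

Penalty (uncapped): 6 × 2.75% × R$5,890.00 = R$971.85; cap = 10% × R$5,890.00 = R$589.00 → penalty = R$589.00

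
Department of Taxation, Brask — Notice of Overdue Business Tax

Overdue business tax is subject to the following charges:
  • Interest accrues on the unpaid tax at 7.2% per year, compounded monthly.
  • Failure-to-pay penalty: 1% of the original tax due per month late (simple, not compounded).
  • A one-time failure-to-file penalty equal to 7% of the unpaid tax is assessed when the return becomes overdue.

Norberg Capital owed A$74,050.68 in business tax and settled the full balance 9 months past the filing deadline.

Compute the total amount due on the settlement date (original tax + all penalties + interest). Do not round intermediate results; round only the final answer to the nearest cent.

A$89,994.85

Failure-to-file penalty: 7% × A$74,050.68 = A$5,183.55…
Failure-to-pay penalty = 1% × A$74,050.68 × 9 mo = A$6,664.56…
Interest (7.2%/yr ÷ 12 = 0.6%/month): A$74,050.68 × ((1 + 0.006)^9 − 1) = A$4,096.0621…
Total = A$74,050.68 + A$11,848.1088 + A$4,096.0621… = A$89,994.85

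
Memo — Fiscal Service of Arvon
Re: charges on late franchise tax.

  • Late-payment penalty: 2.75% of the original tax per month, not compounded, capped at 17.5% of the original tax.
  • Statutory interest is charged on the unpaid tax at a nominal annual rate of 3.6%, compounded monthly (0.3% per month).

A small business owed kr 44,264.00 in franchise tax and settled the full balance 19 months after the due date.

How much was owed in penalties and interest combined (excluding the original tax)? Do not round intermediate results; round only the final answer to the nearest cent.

kr 10,338.54

Penalty (uncapped): 19 × 2.75% × kr 44,264.00 = kr 23,127.94; cap = 17.5% × kr 44,264.00 = kr 7,746.20 → penalty = kr 7,746.20
Interest: kr 44,264.00 × ((1 + 0.003)^19 − 1) = kr 44,264.00 × 0.0585655… = kr 2,592.3424…
Penalties + interest = kr 7,746.2000 + kr 2,592.3424… = kr 10,338.54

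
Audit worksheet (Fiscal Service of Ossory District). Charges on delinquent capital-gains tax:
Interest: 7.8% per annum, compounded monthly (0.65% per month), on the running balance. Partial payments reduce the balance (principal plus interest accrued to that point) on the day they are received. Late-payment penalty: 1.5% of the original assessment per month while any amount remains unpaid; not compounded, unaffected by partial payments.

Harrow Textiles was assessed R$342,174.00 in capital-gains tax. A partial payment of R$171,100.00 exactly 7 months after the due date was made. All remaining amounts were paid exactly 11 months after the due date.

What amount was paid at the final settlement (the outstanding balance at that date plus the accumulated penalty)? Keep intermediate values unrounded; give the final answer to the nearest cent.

Balance at month 7: R$342,174.0000 × (1 + 0.0065)^7 = R$358,049.8213…
After R$171,100.00 payment: R$358,049.8213… − R$171,100.00 = R$186,949.8213…
Balance at month 11: R$186,949.8213… × (1 + 0.0065)^4 = R$191,858.1141…
Penalty: 11 × 1.5% × R$342,174.00 = R$56,458.71
Final settlement = outstanding balance + penalty = R$191,858.1141… + R$56,458.71 = R$248,316.82

R$248,316.82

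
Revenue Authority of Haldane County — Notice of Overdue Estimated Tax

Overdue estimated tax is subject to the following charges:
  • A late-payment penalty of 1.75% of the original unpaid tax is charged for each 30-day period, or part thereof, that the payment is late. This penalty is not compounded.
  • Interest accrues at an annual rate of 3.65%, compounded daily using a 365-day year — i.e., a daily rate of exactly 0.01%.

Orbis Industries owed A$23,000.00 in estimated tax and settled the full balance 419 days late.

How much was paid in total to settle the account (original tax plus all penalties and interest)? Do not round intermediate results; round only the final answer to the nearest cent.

Penalty periods: ⌈419/30⌉ = 14; penalty = 14 × 1.75% × A$23,000.00 = A$5,635.00
Interest: A$23,000.00 × ((1 + 0.0001)^419 − 1) = A$23,000.00 × 0.04278801… = A$984.1242…
Total = A$23,000.00 + A$5,635.0000 + A$984.1242… = A$29,619.12

A$29,619.12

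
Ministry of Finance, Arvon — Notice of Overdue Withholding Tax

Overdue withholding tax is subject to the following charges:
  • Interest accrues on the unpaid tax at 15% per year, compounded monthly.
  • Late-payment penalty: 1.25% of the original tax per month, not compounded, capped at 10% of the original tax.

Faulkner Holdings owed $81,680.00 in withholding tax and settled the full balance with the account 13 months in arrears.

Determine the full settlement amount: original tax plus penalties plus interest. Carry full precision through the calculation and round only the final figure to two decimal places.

$104,163.56

Penalty (uncapped): 13 × 1.25% × $81,680.00 = $13,273.00; cap = 10% × $81,680.00 = $8,168.00 → penalty = $8,168.00
Interest (15%/yr ÷ 12 = 1.25%/month): $81,680.00 × ((1 + 0.0125)^13 − 1) = $14,315.5594…
Total = $81,680.00 + $8,168.0000 + $14,315.5594… = $104,163.56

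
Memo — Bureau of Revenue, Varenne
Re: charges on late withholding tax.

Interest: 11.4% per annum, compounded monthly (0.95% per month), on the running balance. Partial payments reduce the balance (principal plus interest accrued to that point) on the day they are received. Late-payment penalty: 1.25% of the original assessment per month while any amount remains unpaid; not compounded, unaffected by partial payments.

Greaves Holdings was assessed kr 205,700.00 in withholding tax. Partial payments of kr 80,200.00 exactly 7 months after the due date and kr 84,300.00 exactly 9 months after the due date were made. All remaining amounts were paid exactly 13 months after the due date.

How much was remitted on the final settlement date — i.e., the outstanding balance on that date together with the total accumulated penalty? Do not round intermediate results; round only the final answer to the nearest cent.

kr 93,599.19

Balance at month 7: kr 205,700.0000 × (1 + 0.0095)^7 = kr 219,775.1346…
After kr 80,200.00 payment: kr 219,775.1346… − kr 80,200.00 = kr 139,575.1346…
Balance at month 9: kr 139,575.1346… × (1 + 0.0095)^2 = kr 142,239.6588…
After kr 84,300.00 payment: kr 142,239.6588… − kr 84,300.00 = kr 57,939.6588…
Balance at month 13: kr 57,939.6588… × (1 + 0.0095)^4 = kr 60,172.9393…
Penalty: 13 × 1.25% × kr 205,700.00 = kr 33,426.25
Final settlement = outstanding balance + penalty = kr 60,172.9393… + kr 33,426.25 = kr 93,599.19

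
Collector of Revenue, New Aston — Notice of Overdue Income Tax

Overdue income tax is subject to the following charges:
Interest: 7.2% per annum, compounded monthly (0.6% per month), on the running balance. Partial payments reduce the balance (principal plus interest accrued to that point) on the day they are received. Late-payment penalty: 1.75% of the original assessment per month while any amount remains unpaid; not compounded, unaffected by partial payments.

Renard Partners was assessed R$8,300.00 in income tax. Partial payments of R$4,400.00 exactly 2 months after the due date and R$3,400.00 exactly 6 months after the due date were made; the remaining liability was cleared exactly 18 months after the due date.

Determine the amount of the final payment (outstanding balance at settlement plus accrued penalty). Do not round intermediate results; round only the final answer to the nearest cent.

Balance at month 2: R$8,300.0000 × (1 + 0.006)^2 = R$8,399.8988
After R$4,400.00 payment: R$8,399.8988 − R$4,400.00 = R$3,999.8988
Balance at month 6: R$3,999.8988 × (1 + 0.006)^4 = R$4,096.7638…
After R$3,400.00 payment: R$4,096.7638… − R$3,400.00 = R$696.7638…
Balance at month 18: R$696.7638… × (1 + 0.006)^12 = R$748.6199…
Penalty: 18 × 1.75% × R$8,300.00 = R$2,614.50
Final settlement = outstanding balance + penalty = R$748.6199… + R$2,614.50 = R$3,363.12

R$3,363.12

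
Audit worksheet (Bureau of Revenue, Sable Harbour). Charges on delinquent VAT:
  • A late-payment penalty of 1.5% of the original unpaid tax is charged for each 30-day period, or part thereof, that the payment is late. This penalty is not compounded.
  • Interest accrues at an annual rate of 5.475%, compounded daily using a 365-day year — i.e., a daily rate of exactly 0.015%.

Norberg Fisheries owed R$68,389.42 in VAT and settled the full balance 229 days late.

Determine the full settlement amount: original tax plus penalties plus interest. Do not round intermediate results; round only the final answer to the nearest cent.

Penalty periods: ⌈229/30⌉ = 8; penalty = 8 × 1.5% × R$68,389.42 = R$8,206.73…
Interest: R$68,389.42 × ((1 + 0.00015)^229 − 1) = R$68,389.42 × 0.03494411… = R$2,389.8073…
Total = R$68,389.42 + R$8,206.7304 + R$2,389.8073… = R$78,985.96

R$78,985.96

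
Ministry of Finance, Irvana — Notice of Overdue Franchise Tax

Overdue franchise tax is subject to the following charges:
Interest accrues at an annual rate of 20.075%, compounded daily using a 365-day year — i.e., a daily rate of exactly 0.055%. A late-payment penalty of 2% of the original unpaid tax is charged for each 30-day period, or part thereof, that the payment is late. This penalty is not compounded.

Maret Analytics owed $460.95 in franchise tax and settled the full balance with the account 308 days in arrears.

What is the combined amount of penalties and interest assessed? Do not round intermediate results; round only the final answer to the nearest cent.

Penalty periods: ⌈308/30⌉ = 11; penalty = 11 × 2% × $460.95 = $101.41…
Interest: $460.95 × ((1 + 0.00055)^308 − 1) = $460.95 × 0.18453872… = $85.0631…
Penalties + interest = $101.4090 + $85.0631… = $186.47

$186.47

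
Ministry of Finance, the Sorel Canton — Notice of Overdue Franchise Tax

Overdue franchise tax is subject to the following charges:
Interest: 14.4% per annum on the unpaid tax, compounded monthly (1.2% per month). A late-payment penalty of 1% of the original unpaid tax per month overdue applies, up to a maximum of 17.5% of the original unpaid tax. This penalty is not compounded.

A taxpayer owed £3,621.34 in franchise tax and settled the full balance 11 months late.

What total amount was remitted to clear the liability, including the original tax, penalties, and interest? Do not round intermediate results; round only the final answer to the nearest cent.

£4,527.44

Penalty: 11 × 1% × £3,621.34 = £398.35… (below the 17.5% cap of £633.73…)
Interest: £3,621.34 × ((1 + 0.012)^11 − 1) = £3,621.34 × 0.1402121… = £507.7556…
Total = £3,621.34 + £398.3474 + £507.7556… = £4,527.44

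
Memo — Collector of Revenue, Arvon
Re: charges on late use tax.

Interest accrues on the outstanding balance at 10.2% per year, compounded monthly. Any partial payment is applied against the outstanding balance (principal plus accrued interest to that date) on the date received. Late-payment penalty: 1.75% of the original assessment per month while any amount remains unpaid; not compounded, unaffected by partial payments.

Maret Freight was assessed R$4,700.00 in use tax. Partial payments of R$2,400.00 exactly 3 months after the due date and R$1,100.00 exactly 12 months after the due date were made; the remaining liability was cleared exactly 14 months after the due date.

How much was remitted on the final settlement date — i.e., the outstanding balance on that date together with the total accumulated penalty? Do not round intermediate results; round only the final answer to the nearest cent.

R$2,689.81

Monthly rate = 10.2% ÷ 12 = 0.85%
Balance at month 3: R$4,700.0000 × (1 + 0.0085)^3 = R$4,820.8716…
After R$2,400.00 payment: R$4,820.8716… − R$2,400.00 = R$2,420.8716…
Balance at month 12: R$2,420.8716… × (1 + 0.0085)^9 = R$2,612.4915…
After R$1,100.00 payment: R$2,612.4915… − R$1,100.00 = R$1,512.4915…
Balance at month 14: R$1,512.4915… × (1 + 0.0085)^2 = R$1,538.3131…
Penalty: 14 × 1.75% × R$4,700.00 = R$1,151.50
Final settlement = outstanding balance + penalty = R$1,538.3131… + R$1,151.50 = R$2,689.81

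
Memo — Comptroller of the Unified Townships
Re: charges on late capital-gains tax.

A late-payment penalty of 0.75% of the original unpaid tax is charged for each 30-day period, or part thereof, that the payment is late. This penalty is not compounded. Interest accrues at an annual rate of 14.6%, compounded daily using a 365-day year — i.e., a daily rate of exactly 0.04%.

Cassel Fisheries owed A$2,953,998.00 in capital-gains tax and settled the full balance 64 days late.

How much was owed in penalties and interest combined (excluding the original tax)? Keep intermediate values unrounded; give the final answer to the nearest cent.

A$143,048.07

Penalty periods: ⌈64/30⌉ = 3; penalty = 3 × 0.75% × A$2,953,998.00 = A$66,464.96…
Interest: A$2,953,998.00 × ((1 + 0.0004)^64 − 1) = A$2,953,998.00 × 0.02592524… = A$76,583.1155…
Penalties + interest = A$66,464.9550 + A$76,583.1155… = A$143,048.07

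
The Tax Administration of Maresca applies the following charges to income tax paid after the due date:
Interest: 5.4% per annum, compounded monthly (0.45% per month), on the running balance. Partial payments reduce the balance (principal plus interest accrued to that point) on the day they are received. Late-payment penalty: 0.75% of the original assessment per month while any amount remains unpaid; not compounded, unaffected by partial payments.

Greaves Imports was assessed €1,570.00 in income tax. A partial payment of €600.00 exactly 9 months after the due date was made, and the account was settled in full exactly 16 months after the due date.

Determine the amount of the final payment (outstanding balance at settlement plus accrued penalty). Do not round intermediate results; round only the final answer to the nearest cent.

Balance at month 9: €1,570.0000 × (1 + 0.0045)^9 = €1,634.7416…
After €600.00 payment: €1,634.7416… − €600.00 = €1,034.7416…
Balance at month 16: €1,034.7416… × (1 + 0.0045)^7 = €1,067.7793…
Penalty: 16 × 0.75% × €1,570.00 = €188.40
Final settlement = outstanding balance + penalty = €1,067.7793… + €188.40 = €1,256.18

€1,256.18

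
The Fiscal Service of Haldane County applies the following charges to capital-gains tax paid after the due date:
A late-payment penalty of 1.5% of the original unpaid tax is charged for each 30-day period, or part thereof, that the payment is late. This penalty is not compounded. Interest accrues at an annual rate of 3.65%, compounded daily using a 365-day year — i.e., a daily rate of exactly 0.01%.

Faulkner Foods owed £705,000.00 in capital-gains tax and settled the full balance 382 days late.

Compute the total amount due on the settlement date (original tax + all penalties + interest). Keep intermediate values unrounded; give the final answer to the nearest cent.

Penalty periods: ⌈382/30⌉ = 13; penalty = 13 × 1.5% × £705,000.00 = £137,475.00
Interest: £705,000.00 × ((1 + 0.0001)^382 − 1) = £705,000.00 × 0.03893702… = £27,450.5960…
Total = £705,000.00 + £137,475.0000 + £27,450.5960… = £869,925.60

£869,925.60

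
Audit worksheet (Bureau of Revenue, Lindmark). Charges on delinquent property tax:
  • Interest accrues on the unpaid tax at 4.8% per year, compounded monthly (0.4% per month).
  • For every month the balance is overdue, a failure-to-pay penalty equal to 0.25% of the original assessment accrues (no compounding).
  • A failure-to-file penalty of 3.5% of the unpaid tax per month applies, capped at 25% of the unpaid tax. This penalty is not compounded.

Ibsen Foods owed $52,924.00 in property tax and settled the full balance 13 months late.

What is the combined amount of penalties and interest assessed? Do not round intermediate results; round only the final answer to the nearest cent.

Failure-to-file: 13 × 3.5% × $52,924.00 = $24,080.42, capped at 25% × $52,924.00 = $13,231.00
Failure-to-pay penalty: 13 × 0.25% × $52,924.00 = $1,720.03
Interest: $52,924.00 × ((1 + 0.004)^13 − 1) = $52,924.00 × 0.0532665… = $2,819.0756…
Penalties + interest = $14,951.0300 + $2,819.0756… = $17,770.11

$17,770.11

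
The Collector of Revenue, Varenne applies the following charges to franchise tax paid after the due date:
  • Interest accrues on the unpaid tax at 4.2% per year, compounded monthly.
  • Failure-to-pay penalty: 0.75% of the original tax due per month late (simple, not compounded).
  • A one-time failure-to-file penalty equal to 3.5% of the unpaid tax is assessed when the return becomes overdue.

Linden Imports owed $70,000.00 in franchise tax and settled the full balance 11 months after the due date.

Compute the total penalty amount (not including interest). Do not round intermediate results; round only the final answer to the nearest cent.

Failure-to-file penalty: 3.5% × $70,000.00 = $2,450.00
Failure-to-pay penalty = 0.75% × $70,000.00 × 11 mo = $5,775.00
Total penalty = $2,450.00 + $5,775.00 = $8,225.00

$8,225.00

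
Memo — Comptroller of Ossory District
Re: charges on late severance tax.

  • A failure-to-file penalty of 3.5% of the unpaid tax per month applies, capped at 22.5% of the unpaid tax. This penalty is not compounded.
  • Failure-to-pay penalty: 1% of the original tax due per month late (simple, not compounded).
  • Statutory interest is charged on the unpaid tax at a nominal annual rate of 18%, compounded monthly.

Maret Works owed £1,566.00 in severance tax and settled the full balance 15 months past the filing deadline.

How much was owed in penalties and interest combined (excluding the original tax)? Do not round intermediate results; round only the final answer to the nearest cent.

Failure-to-file: 15 × 3.5% × £1,566.00 = £822.15, capped at 22.5% × £1,566.00 = £352.35
Failure-to-pay penalty = 1% × £1,566.00 × 15 mo = £234.90
Interest (18%/yr ÷ 12 = 1.5%/month): £1,566.00 × ((1 + 0.015)^15 − 1) = £391.8634…
Penalties + interest = £587.2500 + £391.8634… = £979.11

£979.11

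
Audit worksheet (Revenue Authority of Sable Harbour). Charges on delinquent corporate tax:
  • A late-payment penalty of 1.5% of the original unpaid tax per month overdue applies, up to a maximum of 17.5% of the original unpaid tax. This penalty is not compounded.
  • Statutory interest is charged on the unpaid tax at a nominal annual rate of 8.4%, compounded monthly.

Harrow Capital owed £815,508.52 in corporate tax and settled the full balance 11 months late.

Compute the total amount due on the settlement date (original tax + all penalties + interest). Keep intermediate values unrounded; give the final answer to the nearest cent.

Penalty: 11 × 1.5% × £815,508.52 = £134,558.91… (below the 17.5% cap of £142,713.99…)
Interest (8.4%/yr ÷ 12 = 0.7%/month): £815,508.52 × ((1 + 0.007)^11 − 1) = £65,038.7577…
Total = £815,508.52 + £134,558.9058 + £65,038.7577… = £1,015,106.18

£1,015,106.18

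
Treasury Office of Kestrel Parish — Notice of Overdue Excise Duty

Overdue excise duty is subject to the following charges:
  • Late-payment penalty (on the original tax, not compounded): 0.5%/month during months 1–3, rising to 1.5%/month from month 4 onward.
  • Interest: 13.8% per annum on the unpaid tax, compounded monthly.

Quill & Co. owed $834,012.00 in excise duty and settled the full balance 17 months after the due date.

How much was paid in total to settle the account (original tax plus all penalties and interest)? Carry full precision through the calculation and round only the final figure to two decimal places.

$1,200,612.90

Penalty, months 1–3: 3 × 0.5% × $834,012.00 = $12,510.18
Penalty, months 4–17: 14 × 1.5% × $834,012.00 = $175,142.52
Interest (13.8%/yr ÷ 12 = 1.15%/month): $834,012.00 × ((1 + 0.0115)^17 − 1) = $178,948.1961…
Total = $834,012.00 + $187,652.7000 + $178,948.1961… = $1,200,612.90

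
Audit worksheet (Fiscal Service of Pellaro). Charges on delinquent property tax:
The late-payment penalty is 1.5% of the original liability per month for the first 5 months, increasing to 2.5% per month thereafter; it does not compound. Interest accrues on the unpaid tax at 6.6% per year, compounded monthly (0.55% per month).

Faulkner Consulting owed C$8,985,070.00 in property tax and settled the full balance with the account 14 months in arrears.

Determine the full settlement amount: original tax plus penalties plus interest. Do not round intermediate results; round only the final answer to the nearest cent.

C$12,397,727.50

Penalty, months 1–5: 5 × 1.5% × C$8,985,070.00 = C$673,880.25
Penalty, months 6–14: 9 × 2.5% × C$8,985,070.00 = C$2,021,640.75
Interest: C$8,985,070.00 × ((1 + 0.0055)^14 − 1) = C$8,985,070.00 × 0.0798142… = C$717,136.5032…
Total = C$8,985,070.00 + C$2,695,521.0000 + C$717,136.5032… = C$12,397,727.50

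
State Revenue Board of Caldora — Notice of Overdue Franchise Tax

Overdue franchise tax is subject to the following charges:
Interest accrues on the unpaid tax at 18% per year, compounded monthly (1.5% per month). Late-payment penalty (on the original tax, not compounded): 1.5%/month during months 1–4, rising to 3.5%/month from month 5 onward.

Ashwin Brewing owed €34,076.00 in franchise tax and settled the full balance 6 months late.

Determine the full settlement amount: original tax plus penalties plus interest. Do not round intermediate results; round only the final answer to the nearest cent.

Penalty, months 1–4: 4 × 1.5% × €34,076.00 = €2,044.56
Penalty, months 5–6: 2 × 3.5% × €34,076.00 = €2,385.32
Interest: €34,076.00 × ((1 + 0.015)^6 − 1) = €34,076.00 × 0.0934433… = €3,184.1727…
Total = €34,076.00 + €4,429.8800 + €3,184.1727… = €41,690.05

€41,690.05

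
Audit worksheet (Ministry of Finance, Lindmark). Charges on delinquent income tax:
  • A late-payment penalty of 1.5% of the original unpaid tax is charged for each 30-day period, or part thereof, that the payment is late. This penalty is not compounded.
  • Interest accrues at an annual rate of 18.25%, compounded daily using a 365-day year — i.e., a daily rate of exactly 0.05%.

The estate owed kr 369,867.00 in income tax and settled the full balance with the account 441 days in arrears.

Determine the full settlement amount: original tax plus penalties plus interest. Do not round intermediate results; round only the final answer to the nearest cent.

Penalty periods: ⌈441/30⌉ = 15; penalty = 15 × 1.5% × kr 369,867.00 = kr 83,220.08…
Interest: kr 369,867.00 × ((1 + 0.0005)^441 − 1) = kr 369,867.00 × 0.24663123… = kr 91,220.7514…
Total = kr 369,867.00 + kr 83,220.0750 + kr 91,220.7514… = kr 544,307.83

kr 544,307.83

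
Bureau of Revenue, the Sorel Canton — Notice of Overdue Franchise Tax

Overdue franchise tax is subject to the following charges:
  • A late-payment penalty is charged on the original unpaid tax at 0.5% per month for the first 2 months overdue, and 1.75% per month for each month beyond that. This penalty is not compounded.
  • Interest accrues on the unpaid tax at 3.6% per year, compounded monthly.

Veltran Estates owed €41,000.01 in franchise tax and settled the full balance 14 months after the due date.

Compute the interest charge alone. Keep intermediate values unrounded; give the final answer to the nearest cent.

Interest (3.6%/yr ÷ 12 = 0.3%/month): €41,000.01 × ((1 + 0.003)^14 − 1) = €1,755.9857…

€1,755.99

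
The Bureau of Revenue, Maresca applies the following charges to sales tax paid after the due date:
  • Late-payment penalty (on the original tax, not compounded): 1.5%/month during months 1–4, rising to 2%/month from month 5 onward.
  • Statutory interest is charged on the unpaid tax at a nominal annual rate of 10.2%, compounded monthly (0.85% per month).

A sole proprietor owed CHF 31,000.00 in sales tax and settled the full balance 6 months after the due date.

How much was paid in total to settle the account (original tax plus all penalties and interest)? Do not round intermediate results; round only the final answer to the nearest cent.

Penalty, months 1–4: 4 × 1.5% × CHF 31,000.00 = CHF 1,860.00
Penalty, months 5–6: 2 × 2% × CHF 31,000.00 = CHF 1,240.00
Interest: CHF 31,000.00 × ((1 + 0.0085)^6 − 1) = CHF 31,000.00 × 0.0520961… = CHF 1,614.9794…
Total = CHF 31,000.00 + CHF 3,100.0000 + CHF 1,614.9794… = CHF 35,714.98

CHF 35,714.98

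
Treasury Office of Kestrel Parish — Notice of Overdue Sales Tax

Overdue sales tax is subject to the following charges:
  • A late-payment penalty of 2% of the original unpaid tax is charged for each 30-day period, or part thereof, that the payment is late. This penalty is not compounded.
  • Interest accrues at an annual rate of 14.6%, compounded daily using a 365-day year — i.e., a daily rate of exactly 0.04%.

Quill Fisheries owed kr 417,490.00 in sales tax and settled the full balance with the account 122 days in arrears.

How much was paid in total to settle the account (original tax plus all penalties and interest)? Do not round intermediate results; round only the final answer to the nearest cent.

kr 480,113.53

Penalty periods: ⌈122/30⌉ = 5; penalty = 5 × 2% × kr 417,490.00 = kr 41,749.00
Interest: kr 417,490.00 × ((1 + 0.0004)^122 − 1) = kr 417,490.00 × 0.05000008… = kr 20,874.5344…
Total = kr 417,490.00 + kr 41,749.0000 + kr 20,874.5344… = kr 480,113.53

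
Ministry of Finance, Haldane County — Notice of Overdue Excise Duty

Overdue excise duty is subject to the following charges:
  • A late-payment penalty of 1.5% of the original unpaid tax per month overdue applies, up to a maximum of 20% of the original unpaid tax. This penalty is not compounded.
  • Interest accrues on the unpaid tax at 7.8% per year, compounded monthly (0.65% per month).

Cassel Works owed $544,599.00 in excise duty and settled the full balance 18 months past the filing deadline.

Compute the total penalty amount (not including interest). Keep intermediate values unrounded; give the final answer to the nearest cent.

$108,919.80

Penalty (uncapped): 18 × 1.5% × $544,599.00 = $147,041.73; cap = 20% × $544,599.00 = $108,919.80 → penalty = $108,919.80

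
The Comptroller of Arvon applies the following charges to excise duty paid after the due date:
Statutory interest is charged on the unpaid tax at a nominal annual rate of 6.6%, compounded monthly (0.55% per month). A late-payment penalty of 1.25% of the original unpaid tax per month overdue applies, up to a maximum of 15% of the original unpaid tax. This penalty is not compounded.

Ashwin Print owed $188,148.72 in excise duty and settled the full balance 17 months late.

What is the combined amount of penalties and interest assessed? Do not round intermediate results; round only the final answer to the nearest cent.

$46,609.96

Penalty (uncapped): 17 × 1.25% × $188,148.72 = $39,981.60…; cap = 15% × $188,148.72 = $28,222.31… → penalty = $28,222.31…
Interest: $188,148.72 × ((1 + 0.0055)^17 − 1) = $188,148.72 × 0.0977293… = $18,387.6510…
Penalties + interest = $28,222.3080 + $18,387.6510… = $46,609.96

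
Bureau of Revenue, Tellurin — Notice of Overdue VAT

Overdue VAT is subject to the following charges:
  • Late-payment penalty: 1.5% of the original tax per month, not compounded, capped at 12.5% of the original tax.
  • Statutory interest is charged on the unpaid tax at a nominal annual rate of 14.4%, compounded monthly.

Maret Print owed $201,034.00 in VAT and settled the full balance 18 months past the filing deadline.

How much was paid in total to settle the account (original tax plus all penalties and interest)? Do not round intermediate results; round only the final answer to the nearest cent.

$274,312.44

Penalty (uncapped): 18 × 1.5% × $201,034.00 = $54,279.18; cap = 12.5% × $201,034.00 = $25,129.25 → penalty = $25,129.25
Interest (14.4%/yr ÷ 12 = 1.2%/month): $201,034.00 × ((1 + 0.012)^18 − 1) = $48,149.1887…
Total = $201,034.00 + $25,129.2500 + $48,149.1887… = $274,312.44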